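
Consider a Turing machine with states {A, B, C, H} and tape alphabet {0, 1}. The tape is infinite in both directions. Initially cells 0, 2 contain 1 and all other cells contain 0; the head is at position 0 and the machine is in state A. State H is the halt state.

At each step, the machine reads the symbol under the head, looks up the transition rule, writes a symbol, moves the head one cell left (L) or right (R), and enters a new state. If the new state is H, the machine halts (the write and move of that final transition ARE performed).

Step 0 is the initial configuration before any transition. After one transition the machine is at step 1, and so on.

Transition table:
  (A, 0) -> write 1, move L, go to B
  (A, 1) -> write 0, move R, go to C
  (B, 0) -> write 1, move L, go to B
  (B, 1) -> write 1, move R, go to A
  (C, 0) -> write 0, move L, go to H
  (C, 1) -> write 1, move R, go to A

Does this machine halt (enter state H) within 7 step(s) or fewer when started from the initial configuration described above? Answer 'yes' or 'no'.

Answer: yes

Derivation:
Step 1: in state A at pos 0, read 1 -> (A,1)->write 0,move R,goto C. Now: state=C, head=1, tape[-1..3]=00010 (head:   ^)
Step 2: in state C at pos 1, read 0 -> (C,0)->write 0,move L,goto H. Now: state=H, head=0, tape[-1..3]=00010 (head:  ^)
State H reached at step 2; 2 <= 7 -> yes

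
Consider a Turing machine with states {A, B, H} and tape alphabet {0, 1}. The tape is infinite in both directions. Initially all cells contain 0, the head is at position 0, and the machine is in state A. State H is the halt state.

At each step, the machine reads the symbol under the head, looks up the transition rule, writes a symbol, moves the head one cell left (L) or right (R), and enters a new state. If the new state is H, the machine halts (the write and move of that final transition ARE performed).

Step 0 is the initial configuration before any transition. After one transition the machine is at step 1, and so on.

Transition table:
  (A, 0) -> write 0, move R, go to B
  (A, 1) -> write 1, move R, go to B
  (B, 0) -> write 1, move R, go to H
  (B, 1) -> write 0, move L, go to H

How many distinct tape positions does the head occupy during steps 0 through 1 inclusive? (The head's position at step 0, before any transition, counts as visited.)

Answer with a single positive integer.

Answer: 2

Derivation:
Step 1: in state A at pos 0, read 0 -> (A,0)->write 0,move R,goto B. Now: state=B, head=1, tape[-1..2]=0000 (head:   ^)
Head positions at steps 0..1: starting at 0, distinct positions visited = {0, 1} -> 2 position(s)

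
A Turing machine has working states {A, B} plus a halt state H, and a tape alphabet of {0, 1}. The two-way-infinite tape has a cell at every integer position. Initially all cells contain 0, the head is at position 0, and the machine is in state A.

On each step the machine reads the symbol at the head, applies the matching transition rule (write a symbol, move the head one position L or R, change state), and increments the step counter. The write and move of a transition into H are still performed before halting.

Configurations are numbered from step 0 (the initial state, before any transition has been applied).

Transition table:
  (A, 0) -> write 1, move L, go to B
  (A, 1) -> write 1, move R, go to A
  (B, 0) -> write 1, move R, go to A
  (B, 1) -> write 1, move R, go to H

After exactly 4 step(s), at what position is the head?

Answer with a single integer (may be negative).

Step 1: in state A at pos 0, read 0 -> (A,0)->write 1,move L,goto B. Now: state=B, head=-1, tape[-2..1]=0010 (head:  ^)
Step 2: in state B at pos -1, read 0 -> (B,0)->write 1,move R,goto A. Now: state=A, head=0, tape[-2..1]=0110 (head:   ^)
Step 3: in state A at pos 0, read 1 -> (A,1)->write 1,move R,goto A. Now: state=A, head=1, tape[-2..2]=01100 (head:    ^)
Step 4: in state A at pos 1, read 0 -> (A,0)->write 1,move L,goto B. Now: state=B, head=0, tape[-2..2]=01110 (head:   ^)

Answer: 0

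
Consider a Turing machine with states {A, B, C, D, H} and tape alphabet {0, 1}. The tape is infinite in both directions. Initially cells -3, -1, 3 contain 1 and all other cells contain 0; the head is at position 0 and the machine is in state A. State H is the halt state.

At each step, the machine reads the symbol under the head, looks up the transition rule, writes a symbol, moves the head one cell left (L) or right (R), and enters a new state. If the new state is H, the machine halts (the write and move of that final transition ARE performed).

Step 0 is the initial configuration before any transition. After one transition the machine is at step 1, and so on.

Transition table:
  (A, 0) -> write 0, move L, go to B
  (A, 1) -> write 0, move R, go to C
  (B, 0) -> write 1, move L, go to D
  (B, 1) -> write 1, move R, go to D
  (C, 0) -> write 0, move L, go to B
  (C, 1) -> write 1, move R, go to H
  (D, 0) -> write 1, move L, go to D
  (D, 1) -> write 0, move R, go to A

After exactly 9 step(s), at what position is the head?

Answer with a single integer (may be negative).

Step 1: in state A at pos 0, read 0 -> (A,0)->write 0,move L,goto B. Now: state=B, head=-1, tape[-4..4]=010100010 (head:    ^)
Step 2: in state B at pos -1, read 1 -> (B,1)->write 1,move R,goto D. Now: state=D, head=0, tape[-4..4]=010100010 (head:     ^)
Step 3: in state D at pos 0, read 0 -> (D,0)->write 1,move L,goto D. Now: state=D, head=-1, tape[-4..4]=010110010 (head:    ^)
Step 4: in state D at pos -1, read 1 -> (D,1)->write 0,move R,goto A. Now: state=A, head=0, tape[-4..4]=010010010 (head:     ^)
Step 5: in state A at pos 0, read 1 -> (A,1)->write 0,move R,goto C. Now: state=C, head=1, tape[-4..4]=010000010 (head:      ^)
Step 6: in state C at pos 1, read 0 -> (C,0)->write 0,move L,goto B. Now: state=B, head=0, tape[-4..4]=010000010 (head:     ^)
Step 7: in state B at pos 0, read 0 -> (B,0)->write 1,move L,goto D. Now: state=D, head=-1, tape[-4..4]=010010010 (head:    ^)
Step 8: in state D at pos -1, read 0 -> (D,0)->write 1,move L,goto D. Now: state=D, head=-2, tape[-4..4]=010110010 (head:   ^)
Step 9: in state D at pos -2, read 0 -> (D,0)->write 1,move L,goto D. Now: state=D, head=-3, tape[-4..4]=011110010 (head:  ^)

Answer: -3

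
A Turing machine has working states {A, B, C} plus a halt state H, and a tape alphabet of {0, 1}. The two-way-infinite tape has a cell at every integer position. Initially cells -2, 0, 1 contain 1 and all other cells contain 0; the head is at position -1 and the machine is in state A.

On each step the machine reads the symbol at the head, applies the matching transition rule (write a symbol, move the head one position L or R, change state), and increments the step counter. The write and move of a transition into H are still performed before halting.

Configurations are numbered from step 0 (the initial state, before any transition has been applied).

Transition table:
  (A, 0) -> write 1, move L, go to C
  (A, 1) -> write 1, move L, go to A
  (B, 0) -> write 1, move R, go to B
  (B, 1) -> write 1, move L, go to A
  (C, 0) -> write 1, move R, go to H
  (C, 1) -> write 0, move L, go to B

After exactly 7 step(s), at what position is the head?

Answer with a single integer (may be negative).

Step 1: in state A at pos -1, read 0 -> (A,0)->write 1,move L,goto C. Now: state=C, head=-2, tape[-3..2]=011110 (head:  ^)
Step 2: in state C at pos -2, read 1 -> (C,1)->write 0,move L,goto B. Now: state=B, head=-3, tape[-4..2]=0001110 (head:  ^)
Step 3: in state B at pos -3, read 0 -> (B,0)->write 1,move R,goto B. Now: state=B, head=-2, tape[-4..2]=0101110 (head:   ^)
Step 4: in state B at pos -2, read 0 -> (B,0)->write 1,move R,goto B. Now: state=B, head=-1, tape[-4..2]=0111110 (head:    ^)
Step 5: in state B at pos -1, read 1 -> (B,1)->write 1,move L,goto A. Now: state=A, head=-2, tape[-4..2]=0111110 (head:   ^)
Step 6: in state A at pos -2, read 1 -> (A,1)->write 1,move L,goto A. Now: state=A, head=-3, tape[-4..2]=0111110 (head:  ^)
Step 7: in state A at pos -3, read 1 -> (A,1)->write 1,move L,goto A. Now: state=A, head=-4, tape[-5..2]=00111110 (head:  ^)

Answer: -4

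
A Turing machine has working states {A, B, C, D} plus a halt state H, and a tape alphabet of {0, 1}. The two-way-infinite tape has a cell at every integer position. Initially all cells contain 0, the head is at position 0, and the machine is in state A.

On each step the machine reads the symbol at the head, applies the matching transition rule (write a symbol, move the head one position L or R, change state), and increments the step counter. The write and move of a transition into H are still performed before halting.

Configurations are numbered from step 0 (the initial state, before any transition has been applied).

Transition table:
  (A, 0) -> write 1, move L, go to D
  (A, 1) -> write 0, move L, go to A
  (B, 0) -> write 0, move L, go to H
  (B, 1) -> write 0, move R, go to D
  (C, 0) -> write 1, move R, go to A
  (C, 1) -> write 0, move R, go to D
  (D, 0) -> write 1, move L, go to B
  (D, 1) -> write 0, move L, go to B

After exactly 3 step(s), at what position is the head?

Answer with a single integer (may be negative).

Answer: -3

Derivation:
Step 1: in state A at pos 0, read 0 -> (A,0)->write 1,move L,goto D. Now: state=D, head=-1, tape[-2..1]=0010 (head:  ^)
Step 2: in state D at pos -1, read 0 -> (D,0)->write 1,move L,goto B. Now: state=B, head=-2, tape[-3..1]=00110 (head:  ^)
Step 3: in state B at pos -2, read 0 -> (B,0)->write 0,move L,goto H. Now: state=H, head=-3, tape[-4..1]=000110 (head:  ^)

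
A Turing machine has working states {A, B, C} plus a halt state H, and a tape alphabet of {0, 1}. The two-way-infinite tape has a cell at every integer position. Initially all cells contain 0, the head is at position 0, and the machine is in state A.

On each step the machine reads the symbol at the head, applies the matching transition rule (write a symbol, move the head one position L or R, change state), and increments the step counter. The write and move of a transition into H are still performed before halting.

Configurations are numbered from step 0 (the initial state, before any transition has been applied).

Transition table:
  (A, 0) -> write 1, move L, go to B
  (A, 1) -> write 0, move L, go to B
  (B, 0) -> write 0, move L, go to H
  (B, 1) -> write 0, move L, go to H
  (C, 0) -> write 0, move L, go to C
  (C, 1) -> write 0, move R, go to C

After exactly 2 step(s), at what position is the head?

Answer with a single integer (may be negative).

Step 1: in state A at pos 0, read 0 -> (A,0)->write 1,move L,goto B. Now: state=B, head=-1, tape[-2..1]=0010 (head:  ^)
Step 2: in state B at pos -1, read 0 -> (B,0)->write 0,move L,goto H. Now: state=H, head=-2, tape[-3..1]=00010 (head:  ^)

Answer: -2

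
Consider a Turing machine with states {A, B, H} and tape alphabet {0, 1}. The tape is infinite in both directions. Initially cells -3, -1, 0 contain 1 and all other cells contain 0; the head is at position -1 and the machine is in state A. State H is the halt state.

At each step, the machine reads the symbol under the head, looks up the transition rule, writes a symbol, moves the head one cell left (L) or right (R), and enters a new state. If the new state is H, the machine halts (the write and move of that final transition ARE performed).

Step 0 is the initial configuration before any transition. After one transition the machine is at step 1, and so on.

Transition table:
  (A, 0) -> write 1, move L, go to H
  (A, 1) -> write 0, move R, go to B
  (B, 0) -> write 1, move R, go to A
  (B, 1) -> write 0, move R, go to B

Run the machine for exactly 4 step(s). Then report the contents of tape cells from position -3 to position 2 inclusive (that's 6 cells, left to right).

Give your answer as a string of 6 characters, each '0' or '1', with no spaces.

Step 1: in state A at pos -1, read 1 -> (A,1)->write 0,move R,goto B. Now: state=B, head=0, tape[-4..1]=010010 (head:     ^)
Step 2: in state B at pos 0, read 1 -> (B,1)->write 0,move R,goto B. Now: state=B, head=1, tape[-4..2]=0100000 (head:      ^)
Step 3: in state B at pos 1, read 0 -> (B,0)->write 1,move R,goto A. Now: state=A, head=2, tape[-4..3]=01000100 (head:       ^)
Step 4: in state A at pos 2, read 0 -> (A,0)->write 1,move L,goto H. Now: state=H, head=1, tape[-4..3]=01000110 (head:      ^)

Answer: 100011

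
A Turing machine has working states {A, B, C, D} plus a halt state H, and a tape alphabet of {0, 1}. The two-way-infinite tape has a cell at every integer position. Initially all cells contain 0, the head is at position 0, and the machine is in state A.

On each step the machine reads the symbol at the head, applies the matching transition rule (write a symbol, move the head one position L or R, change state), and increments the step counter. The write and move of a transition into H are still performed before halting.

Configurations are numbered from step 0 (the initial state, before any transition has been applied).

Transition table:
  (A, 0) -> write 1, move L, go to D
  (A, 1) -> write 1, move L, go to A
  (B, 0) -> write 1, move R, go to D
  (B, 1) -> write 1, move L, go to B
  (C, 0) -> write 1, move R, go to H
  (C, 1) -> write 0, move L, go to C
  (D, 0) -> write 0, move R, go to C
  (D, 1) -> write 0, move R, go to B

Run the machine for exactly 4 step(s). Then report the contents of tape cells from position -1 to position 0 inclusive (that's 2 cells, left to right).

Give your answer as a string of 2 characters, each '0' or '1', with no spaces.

Step 1: in state A at pos 0, read 0 -> (A,0)->write 1,move L,goto D. Now: state=D, head=-1, tape[-2..1]=0010 (head:  ^)
Step 2: in state D at pos -1, read 0 -> (D,0)->write 0,move R,goto C. Now: state=C, head=0, tape[-2..1]=0010 (head:   ^)
Step 3: in state C at pos 0, read 1 -> (C,1)->write 0,move L,goto C. Now: state=C, head=-1, tape[-2..1]=0000 (head:  ^)
Step 4: in state C at pos -1, read 0 -> (C,0)->write 1,move R,goto H. Now: state=H, head=0, tape[-2..1]=0100 (head:   ^)

Answer: 10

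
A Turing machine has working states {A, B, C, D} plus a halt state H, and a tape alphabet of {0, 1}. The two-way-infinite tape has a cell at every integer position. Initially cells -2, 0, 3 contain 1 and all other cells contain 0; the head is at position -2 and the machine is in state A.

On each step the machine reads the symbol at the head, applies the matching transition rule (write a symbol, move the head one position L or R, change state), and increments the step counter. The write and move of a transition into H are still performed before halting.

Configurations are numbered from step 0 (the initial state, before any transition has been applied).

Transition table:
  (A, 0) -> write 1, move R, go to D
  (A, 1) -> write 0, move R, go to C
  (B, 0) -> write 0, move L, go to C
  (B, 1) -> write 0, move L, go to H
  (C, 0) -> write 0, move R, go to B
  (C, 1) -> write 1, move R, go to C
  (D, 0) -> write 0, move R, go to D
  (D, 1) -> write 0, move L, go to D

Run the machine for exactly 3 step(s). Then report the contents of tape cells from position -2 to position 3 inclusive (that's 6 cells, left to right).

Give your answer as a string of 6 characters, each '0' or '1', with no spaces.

Step 1: in state A at pos -2, read 1 -> (A,1)->write 0,move R,goto C. Now: state=C, head=-1, tape[-3..4]=00010010 (head:   ^)
Step 2: in state C at pos -1, read 0 -> (C,0)->write 0,move R,goto B. Now: state=B, head=0, tape[-3..4]=00010010 (head:    ^)
Step 3: in state B at pos 0, read 1 -> (B,1)->write 0,move L,goto H. Now: state=H, head=-1, tape[-3..4]=00000010 (head:   ^)

Answer: 000001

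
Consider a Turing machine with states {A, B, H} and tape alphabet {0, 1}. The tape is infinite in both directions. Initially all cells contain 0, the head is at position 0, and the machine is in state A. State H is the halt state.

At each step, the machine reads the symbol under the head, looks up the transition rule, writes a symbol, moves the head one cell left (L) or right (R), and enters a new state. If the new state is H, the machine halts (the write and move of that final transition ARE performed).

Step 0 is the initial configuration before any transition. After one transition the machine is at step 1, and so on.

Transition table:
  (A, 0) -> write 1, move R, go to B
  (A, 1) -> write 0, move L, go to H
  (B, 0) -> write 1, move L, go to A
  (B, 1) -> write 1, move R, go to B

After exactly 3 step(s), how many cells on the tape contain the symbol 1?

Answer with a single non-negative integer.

Answer: 1

Derivation:
Step 1: in state A at pos 0, read 0 -> (A,0)->write 1,move R,goto B. Now: state=B, head=1, tape[-1..2]=0100 (head:   ^)
Step 2: in state B at pos 1, read 0 -> (B,0)->write 1,move L,goto A. Now: state=A, head=0, tape[-1..2]=0110 (head:  ^)
Step 3: in state A at pos 0, read 1 -> (A,1)->write 0,move L,goto H. Now: state=H, head=-1, tape[-2..2]=00010 (head:  ^)
Cells containing 1 after step 3: {1} -> 1 cell(s)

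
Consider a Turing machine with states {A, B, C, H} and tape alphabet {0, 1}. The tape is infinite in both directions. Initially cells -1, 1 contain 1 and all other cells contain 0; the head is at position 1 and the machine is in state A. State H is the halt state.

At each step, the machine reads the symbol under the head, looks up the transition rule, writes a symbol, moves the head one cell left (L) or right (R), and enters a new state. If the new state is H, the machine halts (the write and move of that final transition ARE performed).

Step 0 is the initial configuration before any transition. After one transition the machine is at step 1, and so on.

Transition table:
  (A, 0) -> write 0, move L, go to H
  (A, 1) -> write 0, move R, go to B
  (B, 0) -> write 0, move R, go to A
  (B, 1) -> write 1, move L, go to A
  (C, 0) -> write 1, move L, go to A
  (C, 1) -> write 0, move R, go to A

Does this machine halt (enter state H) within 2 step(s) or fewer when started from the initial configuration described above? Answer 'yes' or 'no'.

Answer: no

Derivation:
Step 1: in state A at pos 1, read 1 -> (A,1)->write 0,move R,goto B. Now: state=B, head=2, tape[-2..3]=010000 (head:     ^)
Step 2: in state B at pos 2, read 0 -> (B,0)->write 0,move R,goto A. Now: state=A, head=3, tape[-2..4]=0100000 (head:      ^)
After 2 step(s): state = A (not H) -> not halted within 2 -> no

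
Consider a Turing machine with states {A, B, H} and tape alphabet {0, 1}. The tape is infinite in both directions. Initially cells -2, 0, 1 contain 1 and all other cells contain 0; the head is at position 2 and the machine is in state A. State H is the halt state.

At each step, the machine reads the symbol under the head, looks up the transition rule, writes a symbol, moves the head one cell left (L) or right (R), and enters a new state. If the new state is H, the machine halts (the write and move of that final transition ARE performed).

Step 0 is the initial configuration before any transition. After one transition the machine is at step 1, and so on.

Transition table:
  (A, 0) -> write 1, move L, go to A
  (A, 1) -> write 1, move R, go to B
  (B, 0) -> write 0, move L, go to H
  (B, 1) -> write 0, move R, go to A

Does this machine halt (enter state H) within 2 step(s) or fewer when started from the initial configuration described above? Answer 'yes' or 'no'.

Answer: no

Derivation:
Step 1: in state A at pos 2, read 0 -> (A,0)->write 1,move L,goto A. Now: state=A, head=1, tape[-3..3]=0101110 (head:     ^)
Step 2: in state A at pos 1, read 1 -> (A,1)->write 1,move R,goto B. Now: state=B, head=2, tape[-3..3]=0101110 (head:      ^)
After 2 step(s): state = B (not H) -> not halted within 2 -> no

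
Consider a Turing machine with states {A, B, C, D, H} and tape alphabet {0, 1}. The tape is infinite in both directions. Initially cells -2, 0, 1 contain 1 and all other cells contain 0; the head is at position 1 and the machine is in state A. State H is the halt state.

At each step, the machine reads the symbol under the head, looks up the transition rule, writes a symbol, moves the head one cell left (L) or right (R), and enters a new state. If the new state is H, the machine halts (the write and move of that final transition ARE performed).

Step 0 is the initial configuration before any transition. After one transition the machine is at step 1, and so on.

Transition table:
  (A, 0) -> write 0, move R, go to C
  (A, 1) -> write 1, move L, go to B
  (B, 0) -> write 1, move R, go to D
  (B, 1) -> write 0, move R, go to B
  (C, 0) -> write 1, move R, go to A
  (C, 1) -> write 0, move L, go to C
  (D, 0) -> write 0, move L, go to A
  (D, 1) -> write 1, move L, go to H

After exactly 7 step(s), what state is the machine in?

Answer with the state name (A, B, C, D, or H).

Answer: D

Derivation:
Step 1: in state A at pos 1, read 1 -> (A,1)->write 1,move L,goto B. Now: state=B, head=0, tape[-3..2]=010110 (head:    ^)
Step 2: in state B at pos 0, read 1 -> (B,1)->write 0,move R,goto B. Now: state=B, head=1, tape[-3..2]=010010 (head:     ^)
Step 3: in state B at pos 1, read 1 -> (B,1)->write 0,move R,goto B. Now: state=B, head=2, tape[-3..3]=0100000 (head:      ^)
Step 4: in state B at pos 2, read 0 -> (B,0)->write 1,move R,goto D. Now: state=D, head=3, tape[-3..4]=01000100 (head:       ^)
Step 5: in state D at pos 3, read 0 -> (D,0)->write 0,move L,goto A. Now: state=A, head=2, tape[-3..4]=01000100 (head:      ^)
Step 6: in state A at pos 2, read 1 -> (A,1)->write 1,move L,goto B. Now: state=B, head=1, tape[-3..4]=01000100 (head:     ^)
Step 7: in state B at pos 1, read 0 -> (B,0)->write 1,move R,goto D. Now: state=D, head=2, tape[-3..4]=01001100 (head:      ^)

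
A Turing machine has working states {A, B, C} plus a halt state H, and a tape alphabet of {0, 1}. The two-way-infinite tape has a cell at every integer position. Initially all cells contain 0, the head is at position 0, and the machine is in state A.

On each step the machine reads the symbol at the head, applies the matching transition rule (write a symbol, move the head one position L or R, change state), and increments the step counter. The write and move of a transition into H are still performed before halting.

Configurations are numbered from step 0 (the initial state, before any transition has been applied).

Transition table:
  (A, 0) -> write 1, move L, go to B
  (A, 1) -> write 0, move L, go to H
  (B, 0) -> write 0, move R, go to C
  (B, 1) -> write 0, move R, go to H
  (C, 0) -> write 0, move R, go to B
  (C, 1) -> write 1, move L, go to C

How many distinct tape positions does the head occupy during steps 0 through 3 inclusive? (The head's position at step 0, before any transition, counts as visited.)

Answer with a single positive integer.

Answer: 2

Derivation:
Step 1: in state A at pos 0, read 0 -> (A,0)->write 1,move L,goto B. Now: state=B, head=-1, tape[-2..1]=0010 (head:  ^)
Step 2: in state B at pos -1, read 0 -> (B,0)->write 0,move R,goto C. Now: state=C, head=0, tape[-2..1]=0010 (head:   ^)
Step 3: in state C at pos 0, read 1 -> (C,1)->write 1,move L,goto C. Now: state=C, head=-1, tape[-2..1]=0010 (head:  ^)
Head positions at steps 0..3: starting at 0, distinct positions visited = {-1, 0} -> 2 position(s)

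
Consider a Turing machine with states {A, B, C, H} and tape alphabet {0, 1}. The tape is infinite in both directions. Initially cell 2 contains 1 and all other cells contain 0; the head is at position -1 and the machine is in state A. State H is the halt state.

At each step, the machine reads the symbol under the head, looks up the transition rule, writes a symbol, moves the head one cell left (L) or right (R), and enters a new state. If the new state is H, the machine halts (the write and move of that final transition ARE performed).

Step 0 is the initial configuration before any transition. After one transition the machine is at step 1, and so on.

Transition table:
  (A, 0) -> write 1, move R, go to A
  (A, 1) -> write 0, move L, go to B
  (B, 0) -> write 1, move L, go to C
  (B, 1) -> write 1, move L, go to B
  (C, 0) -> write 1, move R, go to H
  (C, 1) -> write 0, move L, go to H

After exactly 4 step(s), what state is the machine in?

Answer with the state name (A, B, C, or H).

Answer: B

Derivation:
Step 1: in state A at pos -1, read 0 -> (A,0)->write 1,move R,goto A. Now: state=A, head=0, tape[-2..3]=010010 (head:   ^)
Step 2: in state A at pos 0, read 0 -> (A,0)->write 1,move R,goto A. Now: state=A, head=1, tape[-2..3]=011010 (head:    ^)
Step 3: in state A at pos 1, read 0 -> (A,0)->write 1,move R,goto A. Now: state=A, head=2, tape[-2..3]=011110 (head:     ^)
Step 4: in state A at pos 2, read 1 -> (A,1)->write 0,move L,goto B. Now: state=B, head=1, tape[-2..3]=011100 (head:    ^)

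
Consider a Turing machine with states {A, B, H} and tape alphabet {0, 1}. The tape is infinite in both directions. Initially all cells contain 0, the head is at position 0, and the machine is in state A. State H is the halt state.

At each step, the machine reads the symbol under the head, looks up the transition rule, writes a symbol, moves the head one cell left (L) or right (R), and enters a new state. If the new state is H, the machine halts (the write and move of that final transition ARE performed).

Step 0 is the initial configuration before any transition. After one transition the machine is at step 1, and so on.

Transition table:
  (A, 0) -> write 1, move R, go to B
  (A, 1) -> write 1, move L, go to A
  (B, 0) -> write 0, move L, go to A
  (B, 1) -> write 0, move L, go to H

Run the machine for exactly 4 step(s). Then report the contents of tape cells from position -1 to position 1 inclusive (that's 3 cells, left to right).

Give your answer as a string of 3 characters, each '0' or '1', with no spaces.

Step 1: in state A at pos 0, read 0 -> (A,0)->write 1,move R,goto B. Now: state=B, head=1, tape[-1..2]=0100 (head:   ^)
Step 2: in state B at pos 1, read 0 -> (B,0)->write 0,move L,goto A. Now: state=A, head=0, tape[-1..2]=0100 (head:  ^)
Step 3: in state A at pos 0, read 1 -> (A,1)->write 1,move L,goto A. Now: state=A, head=-1, tape[-2..2]=00100 (head:  ^)
Step 4: in state A at pos -1, read 0 -> (A,0)->write 1,move R,goto B. Now: state=B, head=0, tape[-2..2]=01100 (head:   ^)

Answer: 110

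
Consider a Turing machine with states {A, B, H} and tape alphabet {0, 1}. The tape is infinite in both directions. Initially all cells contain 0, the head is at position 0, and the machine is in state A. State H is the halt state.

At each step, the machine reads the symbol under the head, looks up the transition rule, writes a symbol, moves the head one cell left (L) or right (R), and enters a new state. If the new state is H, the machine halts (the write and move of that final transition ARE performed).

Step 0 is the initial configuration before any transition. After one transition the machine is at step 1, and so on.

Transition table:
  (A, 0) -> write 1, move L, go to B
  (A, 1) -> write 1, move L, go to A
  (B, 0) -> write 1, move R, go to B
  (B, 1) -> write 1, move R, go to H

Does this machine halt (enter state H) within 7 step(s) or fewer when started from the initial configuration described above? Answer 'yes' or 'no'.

Answer: yes

Derivation:
Step 1: in state A at pos 0, read 0 -> (A,0)->write 1,move L,goto B. Now: state=B, head=-1, tape[-2..1]=0010 (head:  ^)
Step 2: in state B at pos -1, read 0 -> (B,0)->write 1,move R,goto B. Now: state=B, head=0, tape[-2..1]=0110 (head:   ^)
Step 3: in state B at pos 0, read 1 -> (B,1)->write 1,move R,goto H. Now: state=H, head=1, tape[-2..2]=01100 (head:    ^)
State H reached at step 3; 3 <= 7 -> yes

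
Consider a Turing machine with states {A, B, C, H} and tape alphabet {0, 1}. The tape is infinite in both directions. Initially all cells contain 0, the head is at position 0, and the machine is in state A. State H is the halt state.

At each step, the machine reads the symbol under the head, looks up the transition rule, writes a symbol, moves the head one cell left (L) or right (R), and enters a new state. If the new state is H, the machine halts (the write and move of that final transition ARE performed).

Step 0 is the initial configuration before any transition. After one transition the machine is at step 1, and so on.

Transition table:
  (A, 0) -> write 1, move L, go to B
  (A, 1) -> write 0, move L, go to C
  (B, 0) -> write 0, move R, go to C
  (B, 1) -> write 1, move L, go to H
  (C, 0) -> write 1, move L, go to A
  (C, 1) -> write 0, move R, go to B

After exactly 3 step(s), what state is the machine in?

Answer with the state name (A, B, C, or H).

Answer: B

Derivation:
Step 1: in state A at pos 0, read 0 -> (A,0)->write 1,move L,goto B. Now: state=B, head=-1, tape[-2..1]=0010 (head:  ^)
Step 2: in state B at pos -1, read 0 -> (B,0)->write 0,move R,goto C. Now: state=C, head=0, tape[-2..1]=0010 (head:   ^)
Step 3: in state C at pos 0, read 1 -> (C,1)->write 0,move R,goto B. Now: state=B, head=1, tape[-2..2]=00000 (head:    ^)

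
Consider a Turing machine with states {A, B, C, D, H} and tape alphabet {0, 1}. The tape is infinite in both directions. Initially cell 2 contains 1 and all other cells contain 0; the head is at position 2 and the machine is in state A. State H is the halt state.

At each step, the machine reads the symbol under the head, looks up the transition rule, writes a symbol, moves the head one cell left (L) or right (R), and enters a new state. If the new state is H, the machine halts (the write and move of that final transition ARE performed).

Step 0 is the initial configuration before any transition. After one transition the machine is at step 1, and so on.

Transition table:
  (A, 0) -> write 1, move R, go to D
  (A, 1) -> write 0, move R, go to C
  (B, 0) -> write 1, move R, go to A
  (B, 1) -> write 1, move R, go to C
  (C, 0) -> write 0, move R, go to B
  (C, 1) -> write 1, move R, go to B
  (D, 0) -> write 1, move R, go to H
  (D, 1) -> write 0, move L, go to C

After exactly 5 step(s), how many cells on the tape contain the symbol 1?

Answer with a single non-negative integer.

Step 1: in state A at pos 2, read 1 -> (A,1)->write 0,move R,goto C. Now: state=C, head=3, tape[1..4]=0000 (head:   ^)
Step 2: in state C at pos 3, read 0 -> (C,0)->write 0,move R,goto B. Now: state=B, head=4, tape[1..5]=00000 (head:    ^)
Step 3: in state B at pos 4, read 0 -> (B,0)->write 1,move R,goto A. Now: state=A, head=5, tape[1..6]=000100 (head:     ^)
Step 4: in state A at pos 5, read 0 -> (A,0)->write 1,move R,goto D. Now: state=D, head=6, tape[1..7]=0001100 (head:      ^)
Step 5: in state D at pos 6, read 0 -> (D,0)->write 1,move R,goto H. Now: state=H, head=7, tape[1..8]=00011100 (head:       ^)
Cells containing 1 after step 5: {4, 5, 6} -> 3 cell(s)

Answer: 3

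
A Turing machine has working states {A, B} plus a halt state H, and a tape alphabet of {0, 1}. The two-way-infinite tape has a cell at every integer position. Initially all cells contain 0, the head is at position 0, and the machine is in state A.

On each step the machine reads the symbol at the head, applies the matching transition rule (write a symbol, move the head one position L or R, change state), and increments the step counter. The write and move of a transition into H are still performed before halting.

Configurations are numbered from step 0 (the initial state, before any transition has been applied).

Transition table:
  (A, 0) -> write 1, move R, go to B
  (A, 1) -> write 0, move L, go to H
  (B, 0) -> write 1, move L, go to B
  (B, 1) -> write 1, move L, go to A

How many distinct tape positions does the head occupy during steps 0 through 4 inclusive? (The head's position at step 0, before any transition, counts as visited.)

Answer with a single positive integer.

Answer: 3

Derivation:
Step 1: in state A at pos 0, read 0 -> (A,0)->write 1,move R,goto B. Now: state=B, head=1, tape[-1..2]=0100 (head:   ^)
Step 2: in state B at pos 1, read 0 -> (B,0)->write 1,move L,goto B. Now: state=B, head=0, tape[-1..2]=0110 (head:  ^)
Step 3: in state B at pos 0, read 1 -> (B,1)->write 1,move L,goto A. Now: state=A, head=-1, tape[-2..2]=00110 (head:  ^)
Step 4: in state A at pos -1, read 0 -> (A,0)->write 1,move R,goto B. Now: state=B, head=0, tape[-2..2]=01110 (head:   ^)
Head positions at steps 0..4: starting at 0, distinct positions visited = {-1, 0, 1} -> 3 position(s)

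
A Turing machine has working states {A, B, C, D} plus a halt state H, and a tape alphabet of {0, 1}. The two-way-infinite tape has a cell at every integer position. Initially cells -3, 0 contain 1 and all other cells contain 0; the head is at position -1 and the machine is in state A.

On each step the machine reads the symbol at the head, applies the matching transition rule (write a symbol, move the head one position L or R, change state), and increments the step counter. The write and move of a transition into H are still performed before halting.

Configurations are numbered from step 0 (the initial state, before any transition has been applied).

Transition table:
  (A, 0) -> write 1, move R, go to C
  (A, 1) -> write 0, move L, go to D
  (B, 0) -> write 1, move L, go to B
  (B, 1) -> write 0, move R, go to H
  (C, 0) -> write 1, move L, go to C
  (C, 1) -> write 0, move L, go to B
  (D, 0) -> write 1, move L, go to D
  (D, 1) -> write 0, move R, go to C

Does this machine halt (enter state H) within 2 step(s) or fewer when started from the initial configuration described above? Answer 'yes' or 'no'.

Answer: no

Derivation:
Step 1: in state A at pos -1, read 0 -> (A,0)->write 1,move R,goto C. Now: state=C, head=0, tape[-4..1]=010110 (head:     ^)
Step 2: in state C at pos 0, read 1 -> (C,1)->write 0,move L,goto B. Now: state=B, head=-1, tape[-4..1]=010100 (head:    ^)
After 2 step(s): state = B (not H) -> not halted within 2 -> no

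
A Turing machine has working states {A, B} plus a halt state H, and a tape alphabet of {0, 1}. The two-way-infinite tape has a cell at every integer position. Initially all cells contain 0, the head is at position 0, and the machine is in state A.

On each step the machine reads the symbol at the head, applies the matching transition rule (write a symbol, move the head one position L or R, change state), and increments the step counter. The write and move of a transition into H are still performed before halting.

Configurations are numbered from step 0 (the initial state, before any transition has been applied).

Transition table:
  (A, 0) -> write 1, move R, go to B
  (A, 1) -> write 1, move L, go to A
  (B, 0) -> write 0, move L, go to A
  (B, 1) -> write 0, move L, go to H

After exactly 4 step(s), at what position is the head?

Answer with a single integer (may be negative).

Step 1: in state A at pos 0, read 0 -> (A,0)->write 1,move R,goto B. Now: state=B, head=1, tape[-1..2]=0100 (head:   ^)
Step 2: in state B at pos 1, read 0 -> (B,0)->write 0,move L,goto A. Now: state=A, head=0, tape[-1..2]=0100 (head:  ^)
Step 3: in state A at pos 0, read 1 -> (A,1)->write 1,move L,goto A. Now: state=A, head=-1, tape[-2..2]=00100 (head:  ^)
Step 4: in state A at pos -1, read 0 -> (A,0)->write 1,move R,goto B. Now: state=B, head=0, tape[-2..2]=01100 (head:   ^)

Answer: 0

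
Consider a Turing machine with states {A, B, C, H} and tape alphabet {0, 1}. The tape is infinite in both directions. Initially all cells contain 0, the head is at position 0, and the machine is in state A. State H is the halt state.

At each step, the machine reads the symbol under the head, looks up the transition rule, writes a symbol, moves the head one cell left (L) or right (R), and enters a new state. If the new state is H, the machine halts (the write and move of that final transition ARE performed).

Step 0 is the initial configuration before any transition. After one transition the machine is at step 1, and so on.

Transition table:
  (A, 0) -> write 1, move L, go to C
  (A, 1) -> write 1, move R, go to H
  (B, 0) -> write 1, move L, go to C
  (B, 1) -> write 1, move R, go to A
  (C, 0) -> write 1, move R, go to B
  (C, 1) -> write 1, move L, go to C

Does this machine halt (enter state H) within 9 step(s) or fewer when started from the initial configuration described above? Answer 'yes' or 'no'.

Answer: yes

Derivation:
Step 1: in state A at pos 0, read 0 -> (A,0)->write 1,move L,goto C. Now: state=C, head=-1, tape[-2..1]=0010 (head:  ^)
Step 2: in state C at pos -1, read 0 -> (C,0)->write 1,move R,goto B. Now: state=B, head=0, tape[-2..1]=0110 (head:   ^)
Step 3: in state B at pos 0, read 1 -> (B,1)->write 1,move R,goto A. Now: state=A, head=1, tape[-2..2]=01100 (head:    ^)
Step 4: in state A at pos 1, read 0 -> (A,0)->write 1,move L,goto C. Now: state=C, head=0, tape[-2..2]=01110 (head:   ^)
Step 5: in state C at pos 0, read 1 -> (C,1)->write 1,move L,goto C. Now: state=C, head=-1, tape[-2..2]=01110 (head:  ^)
Step 6: in state C at pos -1, read 1 -> (C,1)->write 1,move L,goto C. Now: state=C, head=-2, tape[-3..2]=001110 (head:  ^)
Step 7: in state C at pos -2, read 0 -> (C,0)->write 1,move R,goto B. Now: state=B, head=-1, tape[-3..2]=011110 (head:   ^)
Step 8: in state B at pos -1, read 1 -> (B,1)->write 1,move R,goto A. Now: state=A, head=0, tape[-3..2]=011110 (head:    ^)
Step 9: in state A at pos 0, read 1 -> (A,1)->write 1,move R,goto H. Now: state=H, head=1, tape[-3..2]=011110 (head:     ^)
State H reached at step 9; 9 <= 9 -> yes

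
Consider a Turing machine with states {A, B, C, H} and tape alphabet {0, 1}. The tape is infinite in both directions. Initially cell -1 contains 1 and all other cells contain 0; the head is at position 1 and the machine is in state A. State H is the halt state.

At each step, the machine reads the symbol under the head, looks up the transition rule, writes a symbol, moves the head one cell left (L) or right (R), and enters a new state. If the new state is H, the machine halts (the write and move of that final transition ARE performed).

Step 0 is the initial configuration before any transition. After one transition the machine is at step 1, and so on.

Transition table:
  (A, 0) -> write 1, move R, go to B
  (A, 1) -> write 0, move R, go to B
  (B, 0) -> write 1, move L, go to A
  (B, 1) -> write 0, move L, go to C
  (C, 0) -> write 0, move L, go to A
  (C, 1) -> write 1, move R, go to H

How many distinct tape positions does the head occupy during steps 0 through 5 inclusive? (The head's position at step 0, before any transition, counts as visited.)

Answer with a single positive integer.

Step 1: in state A at pos 1, read 0 -> (A,0)->write 1,move R,goto B. Now: state=B, head=2, tape[-2..3]=010100 (head:     ^)
Step 2: in state B at pos 2, read 0 -> (B,0)->write 1,move L,goto A. Now: state=A, head=1, tape[-2..3]=010110 (head:    ^)
Step 3: in state A at pos 1, read 1 -> (A,1)->write 0,move R,goto B. Now: state=B, head=2, tape[-2..3]=010010 (head:     ^)
Step 4: in state B at pos 2, read 1 -> (B,1)->write 0,move L,goto C. Now: state=C, head=1, tape[-2..3]=010000 (head:    ^)
Step 5: in state C at pos 1, read 0 -> (C,0)->write 0,move L,goto A. Now: state=A, head=0, tape[-2..3]=010000 (head:   ^)
Head positions at steps 0..5: starting at 1, distinct positions visited = {0, 1, 2} -> 3 position(s)

Answer: 3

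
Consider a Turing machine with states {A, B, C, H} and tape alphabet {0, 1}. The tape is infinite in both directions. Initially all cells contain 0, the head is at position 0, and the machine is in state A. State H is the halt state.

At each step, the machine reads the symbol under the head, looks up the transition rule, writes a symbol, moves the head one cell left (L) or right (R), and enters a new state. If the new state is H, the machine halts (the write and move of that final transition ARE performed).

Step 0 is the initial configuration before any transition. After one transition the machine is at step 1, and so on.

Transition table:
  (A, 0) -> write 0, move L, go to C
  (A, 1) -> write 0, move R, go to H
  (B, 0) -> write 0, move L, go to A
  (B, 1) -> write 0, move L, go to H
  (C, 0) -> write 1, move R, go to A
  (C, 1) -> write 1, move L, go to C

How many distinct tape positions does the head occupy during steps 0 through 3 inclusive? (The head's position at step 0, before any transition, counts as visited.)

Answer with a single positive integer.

Step 1: in state A at pos 0, read 0 -> (A,0)->write 0,move L,goto C. Now: state=C, head=-1, tape[-2..1]=0000 (head:  ^)
Step 2: in state C at pos -1, read 0 -> (C,0)->write 1,move R,goto A. Now: state=A, head=0, tape[-2..1]=0100 (head:   ^)
Step 3: in state A at pos 0, read 0 -> (A,0)->write 0,move L,goto C. Now: state=C, head=-1, tape[-2..1]=0100 (head:  ^)
Head positions at steps 0..3: starting at 0, distinct positions visited = {-1, 0} -> 2 position(s)

Answer: 2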